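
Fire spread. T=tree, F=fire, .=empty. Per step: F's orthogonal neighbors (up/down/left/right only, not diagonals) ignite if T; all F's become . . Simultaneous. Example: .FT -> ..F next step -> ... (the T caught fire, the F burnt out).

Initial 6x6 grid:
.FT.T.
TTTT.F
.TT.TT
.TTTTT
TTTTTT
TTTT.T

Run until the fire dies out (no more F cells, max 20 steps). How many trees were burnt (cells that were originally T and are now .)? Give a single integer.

Answer: 25

Derivation:
Step 1: +3 fires, +2 burnt (F count now 3)
Step 2: +5 fires, +3 burnt (F count now 5)
Step 3: +5 fires, +5 burnt (F count now 5)
Step 4: +5 fires, +5 burnt (F count now 5)
Step 5: +4 fires, +5 burnt (F count now 4)
Step 6: +3 fires, +4 burnt (F count now 3)
Step 7: +0 fires, +3 burnt (F count now 0)
Fire out after step 7
Initially T: 26, now '.': 35
Total burnt (originally-T cells now '.'): 25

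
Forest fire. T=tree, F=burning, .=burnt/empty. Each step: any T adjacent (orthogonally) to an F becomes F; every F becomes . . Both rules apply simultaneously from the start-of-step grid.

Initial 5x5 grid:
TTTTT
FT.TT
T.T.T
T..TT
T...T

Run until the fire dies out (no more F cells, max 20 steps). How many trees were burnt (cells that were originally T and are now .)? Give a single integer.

Answer: 15

Derivation:
Step 1: +3 fires, +1 burnt (F count now 3)
Step 2: +2 fires, +3 burnt (F count now 2)
Step 3: +2 fires, +2 burnt (F count now 2)
Step 4: +1 fires, +2 burnt (F count now 1)
Step 5: +2 fires, +1 burnt (F count now 2)
Step 6: +1 fires, +2 burnt (F count now 1)
Step 7: +1 fires, +1 burnt (F count now 1)
Step 8: +1 fires, +1 burnt (F count now 1)
Step 9: +2 fires, +1 burnt (F count now 2)
Step 10: +0 fires, +2 burnt (F count now 0)
Fire out after step 10
Initially T: 16, now '.': 24
Total burnt (originally-T cells now '.'): 15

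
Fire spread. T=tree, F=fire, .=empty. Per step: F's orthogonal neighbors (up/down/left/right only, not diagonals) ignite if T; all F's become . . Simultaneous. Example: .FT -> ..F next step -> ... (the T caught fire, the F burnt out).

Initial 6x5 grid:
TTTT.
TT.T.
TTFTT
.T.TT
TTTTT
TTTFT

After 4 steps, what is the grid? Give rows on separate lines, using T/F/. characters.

Step 1: 5 trees catch fire, 2 burn out
  TTTT.
  TT.T.
  TF.FT
  .T.TT
  TTTFT
  TTF.F
Step 2: 9 trees catch fire, 5 burn out
  TTTT.
  TF.F.
  F...F
  .F.FT
  TTF.F
  TF...
Step 3: 6 trees catch fire, 9 burn out
  TFTF.
  F....
  .....
  ....F
  TF...
  F....
Step 4: 3 trees catch fire, 6 burn out
  F.F..
  .....
  .....
  .....
  F....
  .....

F.F..
.....
.....
.....
F....
.....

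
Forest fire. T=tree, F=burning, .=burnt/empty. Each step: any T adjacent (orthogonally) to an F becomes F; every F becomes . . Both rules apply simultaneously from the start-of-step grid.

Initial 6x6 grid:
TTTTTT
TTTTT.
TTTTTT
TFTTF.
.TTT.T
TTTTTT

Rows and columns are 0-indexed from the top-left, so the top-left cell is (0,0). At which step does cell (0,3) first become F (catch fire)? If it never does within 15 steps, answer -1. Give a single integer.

Step 1: cell (0,3)='T' (+6 fires, +2 burnt)
Step 2: cell (0,3)='T' (+9 fires, +6 burnt)
Step 3: cell (0,3)='T' (+8 fires, +9 burnt)
Step 4: cell (0,3)='F' (+5 fires, +8 burnt)
  -> target ignites at step 4
Step 5: cell (0,3)='.' (+1 fires, +5 burnt)
Step 6: cell (0,3)='.' (+1 fires, +1 burnt)
Step 7: cell (0,3)='.' (+0 fires, +1 burnt)
  fire out at step 7

4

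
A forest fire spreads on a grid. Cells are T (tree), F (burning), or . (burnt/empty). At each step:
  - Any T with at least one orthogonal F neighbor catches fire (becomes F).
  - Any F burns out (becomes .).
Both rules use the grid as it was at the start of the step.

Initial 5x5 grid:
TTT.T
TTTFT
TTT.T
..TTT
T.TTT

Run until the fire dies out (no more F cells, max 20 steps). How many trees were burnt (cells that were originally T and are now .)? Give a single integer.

Step 1: +2 fires, +1 burnt (F count now 2)
Step 2: +5 fires, +2 burnt (F count now 5)
Step 3: +5 fires, +5 burnt (F count now 5)
Step 4: +5 fires, +5 burnt (F count now 5)
Step 5: +1 fires, +5 burnt (F count now 1)
Step 6: +0 fires, +1 burnt (F count now 0)
Fire out after step 6
Initially T: 19, now '.': 24
Total burnt (originally-T cells now '.'): 18

Answer: 18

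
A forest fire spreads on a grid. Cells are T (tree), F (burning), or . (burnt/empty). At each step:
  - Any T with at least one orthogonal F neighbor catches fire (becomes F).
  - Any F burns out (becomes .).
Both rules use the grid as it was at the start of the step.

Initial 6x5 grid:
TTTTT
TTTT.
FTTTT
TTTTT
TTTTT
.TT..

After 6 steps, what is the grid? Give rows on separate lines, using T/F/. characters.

Step 1: 3 trees catch fire, 1 burn out
  TTTTT
  FTTT.
  .FTTT
  FTTTT
  TTTTT
  .TT..
Step 2: 5 trees catch fire, 3 burn out
  FTTTT
  .FTT.
  ..FTT
  .FTTT
  FTTTT
  .TT..
Step 3: 5 trees catch fire, 5 burn out
  .FTTT
  ..FT.
  ...FT
  ..FTT
  .FTTT
  .TT..
Step 4: 6 trees catch fire, 5 burn out
  ..FTT
  ...F.
  ....F
  ...FT
  ..FTT
  .FT..
Step 5: 4 trees catch fire, 6 burn out
  ...FT
  .....
  .....
  ....F
  ...FT
  ..F..
Step 6: 2 trees catch fire, 4 burn out
  ....F
  .....
  .....
  .....
  ....F
  .....

....F
.....
.....
.....
....F
.....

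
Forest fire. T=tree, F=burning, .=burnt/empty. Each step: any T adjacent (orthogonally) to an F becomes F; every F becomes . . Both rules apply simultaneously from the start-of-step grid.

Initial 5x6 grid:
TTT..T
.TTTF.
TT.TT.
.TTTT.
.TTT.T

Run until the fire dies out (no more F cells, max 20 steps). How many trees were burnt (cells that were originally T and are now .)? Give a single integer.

Step 1: +2 fires, +1 burnt (F count now 2)
Step 2: +3 fires, +2 burnt (F count now 3)
Step 3: +3 fires, +3 burnt (F count now 3)
Step 4: +4 fires, +3 burnt (F count now 4)
Step 5: +4 fires, +4 burnt (F count now 4)
Step 6: +1 fires, +4 burnt (F count now 1)
Step 7: +0 fires, +1 burnt (F count now 0)
Fire out after step 7
Initially T: 19, now '.': 28
Total burnt (originally-T cells now '.'): 17

Answer: 17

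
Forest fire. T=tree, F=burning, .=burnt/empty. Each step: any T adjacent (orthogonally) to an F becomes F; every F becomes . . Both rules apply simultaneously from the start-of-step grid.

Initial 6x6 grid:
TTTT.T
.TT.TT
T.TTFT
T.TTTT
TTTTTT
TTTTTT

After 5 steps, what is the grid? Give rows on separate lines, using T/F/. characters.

Step 1: 4 trees catch fire, 1 burn out
  TTTT.T
  .TT.FT
  T.TF.F
  T.TTFT
  TTTTTT
  TTTTTT
Step 2: 5 trees catch fire, 4 burn out
  TTTT.T
  .TT..F
  T.F...
  T.TF.F
  TTTTFT
  TTTTTT
Step 3: 6 trees catch fire, 5 burn out
  TTTT.F
  .TF...
  T.....
  T.F...
  TTTF.F
  TTTTFT
Step 4: 5 trees catch fire, 6 burn out
  TTFT..
  .F....
  T.....
  T.....
  TTF...
  TTTF.F
Step 5: 4 trees catch fire, 5 burn out
  TF.F..
  ......
  T.....
  T.....
  TF....
  TTF...

TF.F..
......
T.....
T.....
TF....
TTF...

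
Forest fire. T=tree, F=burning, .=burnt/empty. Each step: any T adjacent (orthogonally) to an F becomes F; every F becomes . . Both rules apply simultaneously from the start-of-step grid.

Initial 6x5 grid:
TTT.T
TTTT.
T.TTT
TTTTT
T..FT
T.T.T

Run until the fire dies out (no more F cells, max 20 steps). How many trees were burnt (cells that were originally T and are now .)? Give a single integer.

Step 1: +2 fires, +1 burnt (F count now 2)
Step 2: +4 fires, +2 burnt (F count now 4)
Step 3: +4 fires, +4 burnt (F count now 4)
Step 4: +2 fires, +4 burnt (F count now 2)
Step 5: +4 fires, +2 burnt (F count now 4)
Step 6: +3 fires, +4 burnt (F count now 3)
Step 7: +1 fires, +3 burnt (F count now 1)
Step 8: +0 fires, +1 burnt (F count now 0)
Fire out after step 8
Initially T: 22, now '.': 28
Total burnt (originally-T cells now '.'): 20

Answer: 20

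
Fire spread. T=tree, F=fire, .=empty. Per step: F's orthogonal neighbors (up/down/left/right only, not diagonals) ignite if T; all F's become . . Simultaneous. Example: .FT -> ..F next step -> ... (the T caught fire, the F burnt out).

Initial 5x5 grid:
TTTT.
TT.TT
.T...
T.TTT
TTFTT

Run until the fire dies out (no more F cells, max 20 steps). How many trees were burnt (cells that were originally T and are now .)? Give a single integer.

Step 1: +3 fires, +1 burnt (F count now 3)
Step 2: +3 fires, +3 burnt (F count now 3)
Step 3: +2 fires, +3 burnt (F count now 2)
Step 4: +0 fires, +2 burnt (F count now 0)
Fire out after step 4
Initially T: 17, now '.': 16
Total burnt (originally-T cells now '.'): 8

Answer: 8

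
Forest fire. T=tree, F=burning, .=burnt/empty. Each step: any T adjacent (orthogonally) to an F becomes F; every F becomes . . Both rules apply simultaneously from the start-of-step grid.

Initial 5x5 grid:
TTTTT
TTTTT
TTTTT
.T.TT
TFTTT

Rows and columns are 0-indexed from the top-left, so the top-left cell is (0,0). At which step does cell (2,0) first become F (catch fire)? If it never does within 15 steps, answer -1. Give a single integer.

Step 1: cell (2,0)='T' (+3 fires, +1 burnt)
Step 2: cell (2,0)='T' (+2 fires, +3 burnt)
Step 3: cell (2,0)='F' (+5 fires, +2 burnt)
  -> target ignites at step 3
Step 4: cell (2,0)='.' (+5 fires, +5 burnt)
Step 5: cell (2,0)='.' (+4 fires, +5 burnt)
Step 6: cell (2,0)='.' (+2 fires, +4 burnt)
Step 7: cell (2,0)='.' (+1 fires, +2 burnt)
Step 8: cell (2,0)='.' (+0 fires, +1 burnt)
  fire out at step 8

3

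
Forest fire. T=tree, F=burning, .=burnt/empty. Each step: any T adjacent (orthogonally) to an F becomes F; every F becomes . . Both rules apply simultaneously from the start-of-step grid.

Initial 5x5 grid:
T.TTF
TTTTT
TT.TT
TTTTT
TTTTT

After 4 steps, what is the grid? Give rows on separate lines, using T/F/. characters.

Step 1: 2 trees catch fire, 1 burn out
  T.TF.
  TTTTF
  TT.TT
  TTTTT
  TTTTT
Step 2: 3 trees catch fire, 2 burn out
  T.F..
  TTTF.
  TT.TF
  TTTTT
  TTTTT
Step 3: 3 trees catch fire, 3 burn out
  T....
  TTF..
  TT.F.
  TTTTF
  TTTTT
Step 4: 3 trees catch fire, 3 burn out
  T....
  TF...
  TT...
  TTTF.
  TTTTF

T....
TF...
TT...
TTTF.
TTTTF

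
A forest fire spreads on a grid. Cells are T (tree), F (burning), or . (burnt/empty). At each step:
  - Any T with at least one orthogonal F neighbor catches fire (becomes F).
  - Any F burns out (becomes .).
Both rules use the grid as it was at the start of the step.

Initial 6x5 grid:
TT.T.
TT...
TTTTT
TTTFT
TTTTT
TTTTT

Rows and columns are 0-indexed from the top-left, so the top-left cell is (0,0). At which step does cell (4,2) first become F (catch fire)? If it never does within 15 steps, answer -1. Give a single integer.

Step 1: cell (4,2)='T' (+4 fires, +1 burnt)
Step 2: cell (4,2)='F' (+6 fires, +4 burnt)
  -> target ignites at step 2
Step 3: cell (4,2)='.' (+5 fires, +6 burnt)
Step 4: cell (4,2)='.' (+4 fires, +5 burnt)
Step 5: cell (4,2)='.' (+3 fires, +4 burnt)
Step 6: cell (4,2)='.' (+1 fires, +3 burnt)
Step 7: cell (4,2)='.' (+0 fires, +1 burnt)
  fire out at step 7

2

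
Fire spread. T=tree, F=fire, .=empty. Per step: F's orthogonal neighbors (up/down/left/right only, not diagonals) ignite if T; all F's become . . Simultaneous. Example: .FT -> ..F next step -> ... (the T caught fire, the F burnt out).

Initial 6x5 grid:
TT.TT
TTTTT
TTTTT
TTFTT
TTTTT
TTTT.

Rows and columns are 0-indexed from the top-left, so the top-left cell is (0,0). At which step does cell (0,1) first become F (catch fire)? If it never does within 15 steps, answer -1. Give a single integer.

Step 1: cell (0,1)='T' (+4 fires, +1 burnt)
Step 2: cell (0,1)='T' (+8 fires, +4 burnt)
Step 3: cell (0,1)='T' (+8 fires, +8 burnt)
Step 4: cell (0,1)='F' (+5 fires, +8 burnt)
  -> target ignites at step 4
Step 5: cell (0,1)='.' (+2 fires, +5 burnt)
Step 6: cell (0,1)='.' (+0 fires, +2 burnt)
  fire out at step 6

4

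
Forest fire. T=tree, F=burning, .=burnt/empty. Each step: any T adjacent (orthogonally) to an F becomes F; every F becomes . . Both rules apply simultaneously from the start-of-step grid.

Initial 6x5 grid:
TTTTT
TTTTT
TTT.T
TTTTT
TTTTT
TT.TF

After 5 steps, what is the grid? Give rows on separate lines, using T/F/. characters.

Step 1: 2 trees catch fire, 1 burn out
  TTTTT
  TTTTT
  TTT.T
  TTTTT
  TTTTF
  TT.F.
Step 2: 2 trees catch fire, 2 burn out
  TTTTT
  TTTTT
  TTT.T
  TTTTF
  TTTF.
  TT...
Step 3: 3 trees catch fire, 2 burn out
  TTTTT
  TTTTT
  TTT.F
  TTTF.
  TTF..
  TT...
Step 4: 3 trees catch fire, 3 burn out
  TTTTT
  TTTTF
  TTT..
  TTF..
  TF...
  TT...
Step 5: 6 trees catch fire, 3 burn out
  TTTTF
  TTTF.
  TTF..
  TF...
  F....
  TF...

TTTTF
TTTF.
TTF..
TF...
F....
TF...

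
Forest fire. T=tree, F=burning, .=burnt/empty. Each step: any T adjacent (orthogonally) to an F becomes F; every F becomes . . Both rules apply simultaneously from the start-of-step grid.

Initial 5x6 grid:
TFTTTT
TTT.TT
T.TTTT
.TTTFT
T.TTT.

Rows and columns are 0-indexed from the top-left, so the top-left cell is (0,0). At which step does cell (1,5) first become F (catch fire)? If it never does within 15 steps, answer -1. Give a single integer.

Step 1: cell (1,5)='T' (+7 fires, +2 burnt)
Step 2: cell (1,5)='T' (+8 fires, +7 burnt)
Step 3: cell (1,5)='F' (+6 fires, +8 burnt)
  -> target ignites at step 3
Step 4: cell (1,5)='.' (+1 fires, +6 burnt)
Step 5: cell (1,5)='.' (+0 fires, +1 burnt)
  fire out at step 5

3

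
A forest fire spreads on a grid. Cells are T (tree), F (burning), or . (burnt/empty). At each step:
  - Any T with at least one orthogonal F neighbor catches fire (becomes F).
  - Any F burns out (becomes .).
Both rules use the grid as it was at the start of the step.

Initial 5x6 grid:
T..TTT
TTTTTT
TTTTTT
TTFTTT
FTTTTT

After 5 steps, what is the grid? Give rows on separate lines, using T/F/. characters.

Step 1: 6 trees catch fire, 2 burn out
  T..TTT
  TTTTTT
  TTFTTT
  FF.FTT
  .FFTTT
Step 2: 6 trees catch fire, 6 burn out
  T..TTT
  TTFTTT
  FF.FTT
  ....FT
  ...FTT
Step 3: 6 trees catch fire, 6 burn out
  T..TTT
  FF.FTT
  ....FT
  .....F
  ....FT
Step 4: 5 trees catch fire, 6 burn out
  F..FTT
  ....FT
  .....F
  ......
  .....F
Step 5: 2 trees catch fire, 5 burn out
  ....FT
  .....F
  ......
  ......
  ......

....FT
.....F
......
......
......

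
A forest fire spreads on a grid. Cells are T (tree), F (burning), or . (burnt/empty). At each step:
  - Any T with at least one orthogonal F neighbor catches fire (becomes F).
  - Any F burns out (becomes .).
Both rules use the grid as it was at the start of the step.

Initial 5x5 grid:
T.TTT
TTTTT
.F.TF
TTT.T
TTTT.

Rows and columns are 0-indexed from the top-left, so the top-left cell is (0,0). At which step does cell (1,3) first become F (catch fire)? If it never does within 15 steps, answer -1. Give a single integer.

Step 1: cell (1,3)='T' (+5 fires, +2 burnt)
Step 2: cell (1,3)='F' (+7 fires, +5 burnt)
  -> target ignites at step 2
Step 3: cell (1,3)='.' (+5 fires, +7 burnt)
Step 4: cell (1,3)='.' (+1 fires, +5 burnt)
Step 5: cell (1,3)='.' (+0 fires, +1 burnt)
  fire out at step 5

2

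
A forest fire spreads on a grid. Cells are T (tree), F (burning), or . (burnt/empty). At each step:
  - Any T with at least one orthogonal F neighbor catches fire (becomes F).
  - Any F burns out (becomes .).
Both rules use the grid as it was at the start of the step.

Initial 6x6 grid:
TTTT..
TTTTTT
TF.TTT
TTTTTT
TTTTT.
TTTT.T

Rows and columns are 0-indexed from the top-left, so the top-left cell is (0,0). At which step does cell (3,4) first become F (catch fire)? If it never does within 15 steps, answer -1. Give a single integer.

Step 1: cell (3,4)='T' (+3 fires, +1 burnt)
Step 2: cell (3,4)='T' (+6 fires, +3 burnt)
Step 3: cell (3,4)='T' (+7 fires, +6 burnt)
Step 4: cell (3,4)='F' (+7 fires, +7 burnt)
  -> target ignites at step 4
Step 5: cell (3,4)='.' (+5 fires, +7 burnt)
Step 6: cell (3,4)='.' (+1 fires, +5 burnt)
Step 7: cell (3,4)='.' (+0 fires, +1 burnt)
  fire out at step 7

4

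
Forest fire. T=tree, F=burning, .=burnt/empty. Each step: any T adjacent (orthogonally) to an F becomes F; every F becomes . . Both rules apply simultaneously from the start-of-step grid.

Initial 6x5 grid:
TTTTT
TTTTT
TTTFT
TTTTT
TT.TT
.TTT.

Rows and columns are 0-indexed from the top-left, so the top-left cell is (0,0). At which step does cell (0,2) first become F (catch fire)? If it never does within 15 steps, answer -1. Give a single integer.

Step 1: cell (0,2)='T' (+4 fires, +1 burnt)
Step 2: cell (0,2)='T' (+7 fires, +4 burnt)
Step 3: cell (0,2)='F' (+7 fires, +7 burnt)
  -> target ignites at step 3
Step 4: cell (0,2)='.' (+5 fires, +7 burnt)
Step 5: cell (0,2)='.' (+3 fires, +5 burnt)
Step 6: cell (0,2)='.' (+0 fires, +3 burnt)
  fire out at step 6

3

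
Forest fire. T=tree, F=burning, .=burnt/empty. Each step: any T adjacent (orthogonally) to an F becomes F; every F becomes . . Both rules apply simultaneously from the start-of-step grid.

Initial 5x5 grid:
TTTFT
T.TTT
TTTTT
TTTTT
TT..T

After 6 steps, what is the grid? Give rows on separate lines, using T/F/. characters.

Step 1: 3 trees catch fire, 1 burn out
  TTF.F
  T.TFT
  TTTTT
  TTTTT
  TT..T
Step 2: 4 trees catch fire, 3 burn out
  TF...
  T.F.F
  TTTFT
  TTTTT
  TT..T
Step 3: 4 trees catch fire, 4 burn out
  F....
  T....
  TTF.F
  TTTFT
  TT..T
Step 4: 4 trees catch fire, 4 burn out
  .....
  F....
  TF...
  TTF.F
  TT..T
Step 5: 3 trees catch fire, 4 burn out
  .....
  .....
  F....
  TF...
  TT..F
Step 6: 2 trees catch fire, 3 burn out
  .....
  .....
  .....
  F....
  TF...

.....
.....
.....
F....
TF...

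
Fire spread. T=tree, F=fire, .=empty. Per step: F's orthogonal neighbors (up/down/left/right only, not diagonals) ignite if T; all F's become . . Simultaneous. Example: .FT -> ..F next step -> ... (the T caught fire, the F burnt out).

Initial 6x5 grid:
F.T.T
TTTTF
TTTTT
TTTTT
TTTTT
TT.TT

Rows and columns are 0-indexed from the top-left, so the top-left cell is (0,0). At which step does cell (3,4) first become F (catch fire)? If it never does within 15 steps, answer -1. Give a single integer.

Step 1: cell (3,4)='T' (+4 fires, +2 burnt)
Step 2: cell (3,4)='F' (+5 fires, +4 burnt)
  -> target ignites at step 2
Step 3: cell (3,4)='.' (+6 fires, +5 burnt)
Step 4: cell (3,4)='.' (+5 fires, +6 burnt)
Step 5: cell (3,4)='.' (+4 fires, +5 burnt)
Step 6: cell (3,4)='.' (+1 fires, +4 burnt)
Step 7: cell (3,4)='.' (+0 fires, +1 burnt)
  fire out at step 7

2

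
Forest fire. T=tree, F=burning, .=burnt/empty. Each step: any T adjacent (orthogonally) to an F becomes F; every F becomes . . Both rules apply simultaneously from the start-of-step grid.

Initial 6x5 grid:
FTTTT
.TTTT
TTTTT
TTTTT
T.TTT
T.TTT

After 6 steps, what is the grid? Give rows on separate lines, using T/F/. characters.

Step 1: 1 trees catch fire, 1 burn out
  .FTTT
  .TTTT
  TTTTT
  TTTTT
  T.TTT
  T.TTT
Step 2: 2 trees catch fire, 1 burn out
  ..FTT
  .FTTT
  TTTTT
  TTTTT
  T.TTT
  T.TTT
Step 3: 3 trees catch fire, 2 burn out
  ...FT
  ..FTT
  TFTTT
  TTTTT
  T.TTT
  T.TTT
Step 4: 5 trees catch fire, 3 burn out
  ....F
  ...FT
  F.FTT
  TFTTT
  T.TTT
  T.TTT
Step 5: 4 trees catch fire, 5 burn out
  .....
  ....F
  ...FT
  F.FTT
  T.TTT
  T.TTT
Step 6: 4 trees catch fire, 4 burn out
  .....
  .....
  ....F
  ...FT
  F.FTT
  T.TTT

.....
.....
....F
...FT
F.FTT
T.TTT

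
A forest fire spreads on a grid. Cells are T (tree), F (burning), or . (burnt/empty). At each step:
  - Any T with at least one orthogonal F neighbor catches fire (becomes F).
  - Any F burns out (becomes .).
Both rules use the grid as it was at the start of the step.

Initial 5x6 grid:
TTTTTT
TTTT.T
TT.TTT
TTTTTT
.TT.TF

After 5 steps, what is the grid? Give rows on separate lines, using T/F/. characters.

Step 1: 2 trees catch fire, 1 burn out
  TTTTTT
  TTTT.T
  TT.TTT
  TTTTTF
  .TT.F.
Step 2: 2 trees catch fire, 2 burn out
  TTTTTT
  TTTT.T
  TT.TTF
  TTTTF.
  .TT...
Step 3: 3 trees catch fire, 2 burn out
  TTTTTT
  TTTT.F
  TT.TF.
  TTTF..
  .TT...
Step 4: 3 trees catch fire, 3 burn out
  TTTTTF
  TTTT..
  TT.F..
  TTF...
  .TT...
Step 5: 4 trees catch fire, 3 burn out
  TTTTF.
  TTTF..
  TT....
  TF....
  .TF...

TTTTF.
TTTF..
TT....
TF....
.TF...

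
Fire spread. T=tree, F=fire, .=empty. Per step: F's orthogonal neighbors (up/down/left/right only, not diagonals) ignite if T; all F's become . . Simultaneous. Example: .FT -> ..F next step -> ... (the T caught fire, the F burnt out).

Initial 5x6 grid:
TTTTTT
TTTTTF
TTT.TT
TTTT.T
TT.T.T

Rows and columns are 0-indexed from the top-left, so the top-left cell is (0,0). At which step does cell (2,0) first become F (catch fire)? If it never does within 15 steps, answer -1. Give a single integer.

Step 1: cell (2,0)='T' (+3 fires, +1 burnt)
Step 2: cell (2,0)='T' (+4 fires, +3 burnt)
Step 3: cell (2,0)='T' (+3 fires, +4 burnt)
Step 4: cell (2,0)='T' (+3 fires, +3 burnt)
Step 5: cell (2,0)='T' (+4 fires, +3 burnt)
Step 6: cell (2,0)='F' (+4 fires, +4 burnt)
  -> target ignites at step 6
Step 7: cell (2,0)='.' (+3 fires, +4 burnt)
Step 8: cell (2,0)='.' (+1 fires, +3 burnt)
Step 9: cell (2,0)='.' (+0 fires, +1 burnt)
  fire out at step 9

6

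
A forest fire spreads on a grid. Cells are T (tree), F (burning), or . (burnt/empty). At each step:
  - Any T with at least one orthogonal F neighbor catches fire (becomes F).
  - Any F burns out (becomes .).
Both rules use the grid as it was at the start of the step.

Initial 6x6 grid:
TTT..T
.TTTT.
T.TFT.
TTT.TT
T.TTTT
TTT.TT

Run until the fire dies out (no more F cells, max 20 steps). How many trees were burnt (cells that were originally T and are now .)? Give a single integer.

Answer: 25

Derivation:
Step 1: +3 fires, +1 burnt (F count now 3)
Step 2: +4 fires, +3 burnt (F count now 4)
Step 3: +6 fires, +4 burnt (F count now 6)
Step 4: +6 fires, +6 burnt (F count now 6)
Step 5: +5 fires, +6 burnt (F count now 5)
Step 6: +1 fires, +5 burnt (F count now 1)
Step 7: +0 fires, +1 burnt (F count now 0)
Fire out after step 7
Initially T: 26, now '.': 35
Total burnt (originally-T cells now '.'): 25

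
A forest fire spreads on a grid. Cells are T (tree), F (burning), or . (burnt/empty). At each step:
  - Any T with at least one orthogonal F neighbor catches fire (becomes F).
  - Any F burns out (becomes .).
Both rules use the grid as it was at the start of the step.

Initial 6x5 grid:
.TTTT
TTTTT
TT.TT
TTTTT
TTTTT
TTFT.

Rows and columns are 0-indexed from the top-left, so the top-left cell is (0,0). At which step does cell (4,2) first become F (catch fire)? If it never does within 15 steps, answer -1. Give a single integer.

Step 1: cell (4,2)='F' (+3 fires, +1 burnt)
  -> target ignites at step 1
Step 2: cell (4,2)='.' (+4 fires, +3 burnt)
Step 3: cell (4,2)='.' (+4 fires, +4 burnt)
Step 4: cell (4,2)='.' (+4 fires, +4 burnt)
Step 5: cell (4,2)='.' (+4 fires, +4 burnt)
Step 6: cell (4,2)='.' (+5 fires, +4 burnt)
Step 7: cell (4,2)='.' (+2 fires, +5 burnt)
Step 8: cell (4,2)='.' (+0 fires, +2 burnt)
  fire out at step 8

1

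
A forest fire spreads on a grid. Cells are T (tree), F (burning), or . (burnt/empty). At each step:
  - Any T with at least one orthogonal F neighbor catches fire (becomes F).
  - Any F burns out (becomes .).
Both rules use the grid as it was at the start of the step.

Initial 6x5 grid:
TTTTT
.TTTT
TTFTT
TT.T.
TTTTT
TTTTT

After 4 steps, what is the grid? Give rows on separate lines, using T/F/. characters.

Step 1: 3 trees catch fire, 1 burn out
  TTTTT
  .TFTT
  TF.FT
  TT.T.
  TTTTT
  TTTTT
Step 2: 7 trees catch fire, 3 burn out
  TTFTT
  .F.FT
  F...F
  TF.F.
  TTTTT
  TTTTT
Step 3: 6 trees catch fire, 7 burn out
  TF.FT
  ....F
  .....
  F....
  TFTFT
  TTTTT
Step 4: 7 trees catch fire, 6 burn out
  F...F
  .....
  .....
  .....
  F.F.F
  TFTFT

F...F
.....
.....
.....
F.F.F
TFTFT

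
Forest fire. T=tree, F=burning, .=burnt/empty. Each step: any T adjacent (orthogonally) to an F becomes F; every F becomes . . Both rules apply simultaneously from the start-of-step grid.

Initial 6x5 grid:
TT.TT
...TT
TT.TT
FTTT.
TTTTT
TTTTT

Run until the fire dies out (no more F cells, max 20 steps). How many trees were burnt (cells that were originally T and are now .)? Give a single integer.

Answer: 21

Derivation:
Step 1: +3 fires, +1 burnt (F count now 3)
Step 2: +4 fires, +3 burnt (F count now 4)
Step 3: +3 fires, +4 burnt (F count now 3)
Step 4: +3 fires, +3 burnt (F count now 3)
Step 5: +4 fires, +3 burnt (F count now 4)
Step 6: +3 fires, +4 burnt (F count now 3)
Step 7: +1 fires, +3 burnt (F count now 1)
Step 8: +0 fires, +1 burnt (F count now 0)
Fire out after step 8
Initially T: 23, now '.': 28
Total burnt (originally-T cells now '.'): 21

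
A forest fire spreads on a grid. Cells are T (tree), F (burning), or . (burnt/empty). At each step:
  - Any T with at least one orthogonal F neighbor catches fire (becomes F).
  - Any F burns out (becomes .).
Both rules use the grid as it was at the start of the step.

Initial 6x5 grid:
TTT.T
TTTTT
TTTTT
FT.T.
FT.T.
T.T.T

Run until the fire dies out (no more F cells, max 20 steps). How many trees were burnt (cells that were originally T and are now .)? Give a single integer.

Step 1: +4 fires, +2 burnt (F count now 4)
Step 2: +2 fires, +4 burnt (F count now 2)
Step 3: +3 fires, +2 burnt (F count now 3)
Step 4: +3 fires, +3 burnt (F count now 3)
Step 5: +4 fires, +3 burnt (F count now 4)
Step 6: +2 fires, +4 burnt (F count now 2)
Step 7: +1 fires, +2 burnt (F count now 1)
Step 8: +0 fires, +1 burnt (F count now 0)
Fire out after step 8
Initially T: 21, now '.': 28
Total burnt (originally-T cells now '.'): 19

Answer: 19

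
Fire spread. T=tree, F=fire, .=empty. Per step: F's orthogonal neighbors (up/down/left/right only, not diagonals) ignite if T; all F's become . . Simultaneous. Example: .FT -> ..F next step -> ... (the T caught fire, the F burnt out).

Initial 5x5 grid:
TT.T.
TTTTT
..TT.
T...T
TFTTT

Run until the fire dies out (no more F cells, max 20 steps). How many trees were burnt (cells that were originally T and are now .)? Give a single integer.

Step 1: +2 fires, +1 burnt (F count now 2)
Step 2: +2 fires, +2 burnt (F count now 2)
Step 3: +1 fires, +2 burnt (F count now 1)
Step 4: +1 fires, +1 burnt (F count now 1)
Step 5: +0 fires, +1 burnt (F count now 0)
Fire out after step 5
Initially T: 16, now '.': 15
Total burnt (originally-T cells now '.'): 6

Answer: 6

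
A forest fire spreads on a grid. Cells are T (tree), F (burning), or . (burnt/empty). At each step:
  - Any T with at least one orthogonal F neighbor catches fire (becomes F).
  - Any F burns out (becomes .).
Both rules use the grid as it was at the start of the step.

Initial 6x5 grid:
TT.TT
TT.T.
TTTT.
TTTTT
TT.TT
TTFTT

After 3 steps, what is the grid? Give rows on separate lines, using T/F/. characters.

Step 1: 2 trees catch fire, 1 burn out
  TT.TT
  TT.T.
  TTTT.
  TTTTT
  TT.TT
  TF.FT
Step 2: 4 trees catch fire, 2 burn out
  TT.TT
  TT.T.
  TTTT.
  TTTTT
  TF.FT
  F...F
Step 3: 4 trees catch fire, 4 burn out
  TT.TT
  TT.T.
  TTTT.
  TFTFT
  F...F
  .....

TT.TT
TT.T.
TTTT.
TFTFT
F...F
.....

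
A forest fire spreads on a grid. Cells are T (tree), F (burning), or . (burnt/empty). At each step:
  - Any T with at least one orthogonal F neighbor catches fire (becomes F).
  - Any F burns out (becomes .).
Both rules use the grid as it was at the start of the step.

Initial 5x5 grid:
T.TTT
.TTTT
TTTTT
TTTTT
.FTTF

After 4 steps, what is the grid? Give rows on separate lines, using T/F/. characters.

Step 1: 4 trees catch fire, 2 burn out
  T.TTT
  .TTTT
  TTTTT
  TFTTF
  ..FF.
Step 2: 5 trees catch fire, 4 burn out
  T.TTT
  .TTTT
  TFTTF
  F.FF.
  .....
Step 3: 5 trees catch fire, 5 burn out
  T.TTT
  .FTTF
  F.FF.
  .....
  .....
Step 4: 3 trees catch fire, 5 burn out
  T.TTF
  ..FF.
  .....
  .....
  .....

T.TTF
..FF.
.....
.....
.....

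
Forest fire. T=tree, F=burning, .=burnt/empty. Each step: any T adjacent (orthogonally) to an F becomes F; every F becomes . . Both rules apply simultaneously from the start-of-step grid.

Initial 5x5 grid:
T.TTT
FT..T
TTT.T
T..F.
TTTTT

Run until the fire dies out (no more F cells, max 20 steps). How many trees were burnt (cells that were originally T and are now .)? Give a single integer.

Step 1: +4 fires, +2 burnt (F count now 4)
Step 2: +4 fires, +4 burnt (F count now 4)
Step 3: +3 fires, +4 burnt (F count now 3)
Step 4: +0 fires, +3 burnt (F count now 0)
Fire out after step 4
Initially T: 16, now '.': 20
Total burnt (originally-T cells now '.'): 11

Answer: 11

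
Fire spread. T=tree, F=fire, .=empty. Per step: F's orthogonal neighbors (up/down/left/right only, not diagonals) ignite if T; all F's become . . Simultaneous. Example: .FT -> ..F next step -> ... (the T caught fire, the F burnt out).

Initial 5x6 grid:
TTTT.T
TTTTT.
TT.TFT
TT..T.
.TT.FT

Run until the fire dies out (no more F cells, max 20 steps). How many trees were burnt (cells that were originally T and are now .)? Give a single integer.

Answer: 19

Derivation:
Step 1: +5 fires, +2 burnt (F count now 5)
Step 2: +1 fires, +5 burnt (F count now 1)
Step 3: +2 fires, +1 burnt (F count now 2)
Step 4: +2 fires, +2 burnt (F count now 2)
Step 5: +3 fires, +2 burnt (F count now 3)
Step 6: +3 fires, +3 burnt (F count now 3)
Step 7: +2 fires, +3 burnt (F count now 2)
Step 8: +1 fires, +2 burnt (F count now 1)
Step 9: +0 fires, +1 burnt (F count now 0)
Fire out after step 9
Initially T: 20, now '.': 29
Total burnt (originally-T cells now '.'): 19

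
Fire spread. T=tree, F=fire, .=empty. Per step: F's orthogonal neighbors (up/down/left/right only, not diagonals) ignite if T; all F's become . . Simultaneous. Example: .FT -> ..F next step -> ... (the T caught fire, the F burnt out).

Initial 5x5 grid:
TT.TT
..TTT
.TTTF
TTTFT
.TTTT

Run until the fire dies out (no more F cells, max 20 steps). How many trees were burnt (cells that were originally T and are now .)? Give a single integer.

Step 1: +5 fires, +2 burnt (F count now 5)
Step 2: +6 fires, +5 burnt (F count now 6)
Step 3: +5 fires, +6 burnt (F count now 5)
Step 4: +0 fires, +5 burnt (F count now 0)
Fire out after step 4
Initially T: 18, now '.': 23
Total burnt (originally-T cells now '.'): 16

Answer: 16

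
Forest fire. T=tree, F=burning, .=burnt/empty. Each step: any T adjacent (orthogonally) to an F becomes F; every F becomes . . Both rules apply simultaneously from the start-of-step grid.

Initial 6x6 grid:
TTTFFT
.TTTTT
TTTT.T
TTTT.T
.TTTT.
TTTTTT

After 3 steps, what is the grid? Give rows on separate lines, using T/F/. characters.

Step 1: 4 trees catch fire, 2 burn out
  TTF..F
  .TTFFT
  TTTT.T
  TTTT.T
  .TTTT.
  TTTTTT
Step 2: 4 trees catch fire, 4 burn out
  TF....
  .TF..F
  TTTF.T
  TTTT.T
  .TTTT.
  TTTTTT
Step 3: 5 trees catch fire, 4 burn out
  F.....
  .F....
  TTF..F
  TTTF.T
  .TTTT.
  TTTTTT

F.....
.F....
TTF..F
TTTF.T
.TTTT.
TTTTTT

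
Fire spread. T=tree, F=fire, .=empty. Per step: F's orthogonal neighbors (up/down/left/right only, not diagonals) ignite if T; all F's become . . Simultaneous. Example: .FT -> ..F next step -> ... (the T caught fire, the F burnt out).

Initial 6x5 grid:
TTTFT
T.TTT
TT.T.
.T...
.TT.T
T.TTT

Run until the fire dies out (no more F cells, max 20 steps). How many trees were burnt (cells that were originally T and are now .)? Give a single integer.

Answer: 18

Derivation:
Step 1: +3 fires, +1 burnt (F count now 3)
Step 2: +4 fires, +3 burnt (F count now 4)
Step 3: +1 fires, +4 burnt (F count now 1)
Step 4: +1 fires, +1 burnt (F count now 1)
Step 5: +1 fires, +1 burnt (F count now 1)
Step 6: +1 fires, +1 burnt (F count now 1)
Step 7: +1 fires, +1 burnt (F count now 1)
Step 8: +1 fires, +1 burnt (F count now 1)
Step 9: +1 fires, +1 burnt (F count now 1)
Step 10: +1 fires, +1 burnt (F count now 1)
Step 11: +1 fires, +1 burnt (F count now 1)
Step 12: +1 fires, +1 burnt (F count now 1)
Step 13: +1 fires, +1 burnt (F count now 1)
Step 14: +0 fires, +1 burnt (F count now 0)
Fire out after step 14
Initially T: 19, now '.': 29
Total burnt (originally-T cells now '.'): 18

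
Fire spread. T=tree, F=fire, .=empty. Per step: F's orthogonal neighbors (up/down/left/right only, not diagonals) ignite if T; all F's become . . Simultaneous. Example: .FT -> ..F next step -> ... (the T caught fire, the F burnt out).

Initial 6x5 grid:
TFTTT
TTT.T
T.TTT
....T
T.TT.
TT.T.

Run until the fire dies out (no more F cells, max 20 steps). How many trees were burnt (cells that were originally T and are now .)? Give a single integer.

Answer: 13

Derivation:
Step 1: +3 fires, +1 burnt (F count now 3)
Step 2: +3 fires, +3 burnt (F count now 3)
Step 3: +3 fires, +3 burnt (F count now 3)
Step 4: +2 fires, +3 burnt (F count now 2)
Step 5: +1 fires, +2 burnt (F count now 1)
Step 6: +1 fires, +1 burnt (F count now 1)
Step 7: +0 fires, +1 burnt (F count now 0)
Fire out after step 7
Initially T: 19, now '.': 24
Total burnt (originally-T cells now '.'): 13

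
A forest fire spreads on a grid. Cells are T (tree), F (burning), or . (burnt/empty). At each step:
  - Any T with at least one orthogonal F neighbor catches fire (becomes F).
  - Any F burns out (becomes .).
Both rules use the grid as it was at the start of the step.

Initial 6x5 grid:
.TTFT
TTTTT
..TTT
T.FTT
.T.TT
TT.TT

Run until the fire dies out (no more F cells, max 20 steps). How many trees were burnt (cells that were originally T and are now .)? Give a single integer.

Step 1: +5 fires, +2 burnt (F count now 5)
Step 2: +6 fires, +5 burnt (F count now 6)
Step 3: +4 fires, +6 burnt (F count now 4)
Step 4: +2 fires, +4 burnt (F count now 2)
Step 5: +0 fires, +2 burnt (F count now 0)
Fire out after step 5
Initially T: 21, now '.': 26
Total burnt (originally-T cells now '.'): 17

Answer: 17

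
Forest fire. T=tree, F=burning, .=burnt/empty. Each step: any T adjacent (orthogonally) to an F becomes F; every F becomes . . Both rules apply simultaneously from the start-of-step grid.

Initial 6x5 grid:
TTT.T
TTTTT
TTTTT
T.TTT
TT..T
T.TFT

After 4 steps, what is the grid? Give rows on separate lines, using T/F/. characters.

Step 1: 2 trees catch fire, 1 burn out
  TTT.T
  TTTTT
  TTTTT
  T.TTT
  TT..T
  T.F.F
Step 2: 1 trees catch fire, 2 burn out
  TTT.T
  TTTTT
  TTTTT
  T.TTT
  TT..F
  T....
Step 3: 1 trees catch fire, 1 burn out
  TTT.T
  TTTTT
  TTTTT
  T.TTF
  TT...
  T....
Step 4: 2 trees catch fire, 1 burn out
  TTT.T
  TTTTT
  TTTTF
  T.TF.
  TT...
  T....

TTT.T
TTTTT
TTTTF
T.TF.
TT...
T....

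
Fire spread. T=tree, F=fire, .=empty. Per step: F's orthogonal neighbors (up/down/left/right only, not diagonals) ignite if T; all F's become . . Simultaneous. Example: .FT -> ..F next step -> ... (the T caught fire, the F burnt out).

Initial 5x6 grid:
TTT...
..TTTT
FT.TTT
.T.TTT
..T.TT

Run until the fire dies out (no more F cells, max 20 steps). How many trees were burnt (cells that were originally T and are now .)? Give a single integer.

Step 1: +1 fires, +1 burnt (F count now 1)
Step 2: +1 fires, +1 burnt (F count now 1)
Step 3: +0 fires, +1 burnt (F count now 0)
Fire out after step 3
Initially T: 18, now '.': 14
Total burnt (originally-T cells now '.'): 2

Answer: 2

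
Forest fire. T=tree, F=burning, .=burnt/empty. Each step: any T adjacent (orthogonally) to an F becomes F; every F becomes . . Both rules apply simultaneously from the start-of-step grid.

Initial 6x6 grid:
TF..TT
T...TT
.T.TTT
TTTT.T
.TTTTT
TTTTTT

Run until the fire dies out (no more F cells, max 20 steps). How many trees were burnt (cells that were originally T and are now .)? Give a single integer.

Answer: 2

Derivation:
Step 1: +1 fires, +1 burnt (F count now 1)
Step 2: +1 fires, +1 burnt (F count now 1)
Step 3: +0 fires, +1 burnt (F count now 0)
Fire out after step 3
Initially T: 26, now '.': 12
Total burnt (originally-T cells now '.'): 2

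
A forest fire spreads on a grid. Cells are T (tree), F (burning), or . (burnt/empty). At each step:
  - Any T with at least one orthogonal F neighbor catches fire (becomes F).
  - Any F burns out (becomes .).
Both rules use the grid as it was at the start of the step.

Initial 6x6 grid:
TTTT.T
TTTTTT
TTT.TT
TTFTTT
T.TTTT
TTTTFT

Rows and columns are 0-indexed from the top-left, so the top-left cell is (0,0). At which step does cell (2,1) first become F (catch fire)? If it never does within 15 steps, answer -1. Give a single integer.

Step 1: cell (2,1)='T' (+7 fires, +2 burnt)
Step 2: cell (2,1)='F' (+7 fires, +7 burnt)
  -> target ignites at step 2
Step 3: cell (2,1)='.' (+8 fires, +7 burnt)
Step 4: cell (2,1)='.' (+6 fires, +8 burnt)
Step 5: cell (2,1)='.' (+2 fires, +6 burnt)
Step 6: cell (2,1)='.' (+1 fires, +2 burnt)
Step 7: cell (2,1)='.' (+0 fires, +1 burnt)
  fire out at step 7

2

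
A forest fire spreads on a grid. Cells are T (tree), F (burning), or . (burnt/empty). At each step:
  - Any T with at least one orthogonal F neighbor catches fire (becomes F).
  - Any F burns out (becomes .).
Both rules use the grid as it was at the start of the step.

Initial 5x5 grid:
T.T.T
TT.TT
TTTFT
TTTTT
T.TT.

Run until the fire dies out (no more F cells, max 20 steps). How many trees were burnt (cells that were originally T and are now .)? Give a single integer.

Step 1: +4 fires, +1 burnt (F count now 4)
Step 2: +5 fires, +4 burnt (F count now 5)
Step 3: +5 fires, +5 burnt (F count now 5)
Step 4: +2 fires, +5 burnt (F count now 2)
Step 5: +2 fires, +2 burnt (F count now 2)
Step 6: +0 fires, +2 burnt (F count now 0)
Fire out after step 6
Initially T: 19, now '.': 24
Total burnt (originally-T cells now '.'): 18

Answer: 18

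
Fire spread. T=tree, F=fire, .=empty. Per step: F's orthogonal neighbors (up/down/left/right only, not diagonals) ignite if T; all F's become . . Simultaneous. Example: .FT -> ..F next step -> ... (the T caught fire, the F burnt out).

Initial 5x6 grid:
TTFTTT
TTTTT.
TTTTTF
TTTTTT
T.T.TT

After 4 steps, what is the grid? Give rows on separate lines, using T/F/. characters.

Step 1: 5 trees catch fire, 2 burn out
  TF.FTT
  TTFTT.
  TTTTF.
  TTTTTF
  T.T.TT
Step 2: 9 trees catch fire, 5 burn out
  F...FT
  TF.FF.
  TTFF..
  TTTTF.
  T.T.TF
Step 3: 6 trees catch fire, 9 burn out
  .....F
  F.....
  TF....
  TTFF..
  T.T.F.
Step 4: 3 trees catch fire, 6 burn out
  ......
  ......
  F.....
  TF....
  T.F...

......
......
F.....
TF....
T.F...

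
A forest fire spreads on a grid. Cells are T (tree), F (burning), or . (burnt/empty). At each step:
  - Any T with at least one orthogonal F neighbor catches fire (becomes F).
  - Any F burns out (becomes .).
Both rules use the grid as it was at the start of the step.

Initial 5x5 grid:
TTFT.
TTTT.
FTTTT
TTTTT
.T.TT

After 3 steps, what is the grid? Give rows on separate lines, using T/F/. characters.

Step 1: 6 trees catch fire, 2 burn out
  TF.F.
  FTFT.
  .FTTT
  FTTTT
  .T.TT
Step 2: 5 trees catch fire, 6 burn out
  F....
  .F.F.
  ..FTT
  .FTTT
  .T.TT
Step 3: 3 trees catch fire, 5 burn out
  .....
  .....
  ...FT
  ..FTT
  .F.TT

.....
.....
...FT
..FTT
.F.TT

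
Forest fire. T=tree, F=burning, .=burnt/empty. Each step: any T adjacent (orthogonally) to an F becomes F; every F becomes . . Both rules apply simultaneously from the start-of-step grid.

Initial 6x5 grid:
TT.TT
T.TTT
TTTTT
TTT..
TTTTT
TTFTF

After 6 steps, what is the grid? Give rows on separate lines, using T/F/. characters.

Step 1: 4 trees catch fire, 2 burn out
  TT.TT
  T.TTT
  TTTTT
  TTT..
  TTFTF
  TF.F.
Step 2: 4 trees catch fire, 4 burn out
  TT.TT
  T.TTT
  TTTTT
  TTF..
  TF.F.
  F....
Step 3: 3 trees catch fire, 4 burn out
  TT.TT
  T.TTT
  TTFTT
  TF...
  F....
  .....
Step 4: 4 trees catch fire, 3 burn out
  TT.TT
  T.FTT
  TF.FT
  F....
  .....
  .....
Step 5: 3 trees catch fire, 4 burn out
  TT.TT
  T..FT
  F...F
  .....
  .....
  .....
Step 6: 3 trees catch fire, 3 burn out
  TT.FT
  F...F
  .....
  .....
  .....
  .....

TT.FT
F...F
.....
.....
.....
.....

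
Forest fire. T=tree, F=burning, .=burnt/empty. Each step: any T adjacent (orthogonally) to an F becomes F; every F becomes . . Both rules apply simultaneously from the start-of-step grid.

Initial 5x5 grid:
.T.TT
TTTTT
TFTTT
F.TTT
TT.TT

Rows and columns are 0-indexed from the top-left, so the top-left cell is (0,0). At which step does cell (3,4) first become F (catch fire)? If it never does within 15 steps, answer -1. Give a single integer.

Step 1: cell (3,4)='T' (+4 fires, +2 burnt)
Step 2: cell (3,4)='T' (+6 fires, +4 burnt)
Step 3: cell (3,4)='T' (+3 fires, +6 burnt)
Step 4: cell (3,4)='F' (+4 fires, +3 burnt)
  -> target ignites at step 4
Step 5: cell (3,4)='.' (+2 fires, +4 burnt)
Step 6: cell (3,4)='.' (+0 fires, +2 burnt)
  fire out at step 6

4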